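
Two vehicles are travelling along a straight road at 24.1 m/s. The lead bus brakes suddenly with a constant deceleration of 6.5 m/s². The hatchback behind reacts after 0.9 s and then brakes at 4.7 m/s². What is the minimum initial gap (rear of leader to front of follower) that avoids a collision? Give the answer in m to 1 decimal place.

Leader travels v²/(2a_L) = 580.810 / 13.000 = 44.678 m before stopping.
Follower covers v·t_r = 24.1000 × 0.9 = 21.690 m while reacting, then v²/(2a_F) = 580.810 / 9.400 = 61.788 m while braking, for a total of 21.690 + 61.788 = 83.478 m.
Since a_F ≤ a_L and the follower starts braking later, the follower is never slower than the leader, so the closest approach is when both have stopped.
Minimum gap = 83.478 − 44.678 = 38.800 m.

Minimum gap ≈ 38.8 m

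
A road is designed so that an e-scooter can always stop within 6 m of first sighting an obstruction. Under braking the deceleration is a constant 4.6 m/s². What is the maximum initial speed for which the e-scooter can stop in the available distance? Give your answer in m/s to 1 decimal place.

v²/(2a) = d ⇒ v = √(2 × 4.600 × 6) = √55.20 = 7.4297 m/s.

Maximum speed ≈ 7.4 m/s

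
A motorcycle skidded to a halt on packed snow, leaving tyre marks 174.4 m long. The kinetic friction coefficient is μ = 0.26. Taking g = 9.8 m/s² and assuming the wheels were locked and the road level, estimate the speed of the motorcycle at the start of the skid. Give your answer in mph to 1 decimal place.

Initial speed ≈ 66.7 mph

Deceleration a = μg = 0.26 × 9.8 = 2.548 m/s².
v = √(2a·d) = √(2 × 2.548 × 174.4) = √888.742 = 29.8118 m/s.
= 29.8118 ÷ 0.44704 = 66.687 mph.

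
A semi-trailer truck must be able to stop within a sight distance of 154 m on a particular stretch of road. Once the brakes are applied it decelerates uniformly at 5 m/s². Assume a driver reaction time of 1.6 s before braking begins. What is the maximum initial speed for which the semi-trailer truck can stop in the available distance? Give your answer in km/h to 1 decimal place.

Maximum speed ≈ 115.4 km/h

Stopping distance: v·t_r + v²/(2a) = 154 with t_r = 1.6 s and a = 5.000 m/s².
So v² + 16.000 v − 1540.00 = 0.
Positive root: v = −a·t_r + √((a·t_r)² + 2a·d) = −8.000 + √(64.000 + 1540.00) = 32.0500 m/s.
32.0500 m/s × 3.6 = 115.380 km/h.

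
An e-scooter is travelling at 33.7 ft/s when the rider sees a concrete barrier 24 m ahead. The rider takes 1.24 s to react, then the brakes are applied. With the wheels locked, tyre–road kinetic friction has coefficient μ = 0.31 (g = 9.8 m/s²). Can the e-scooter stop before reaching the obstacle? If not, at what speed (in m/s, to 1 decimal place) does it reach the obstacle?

33.7 ft/s × 0.3048 = 10.2718 m/s.
a = μg = 0.31 × 9.8 = 3.038 m/s².
Reaction distance = 10.2718 × 1.24 = 12.737 m.
Braking distance needed to stop: v²/(2a) = 105.510 / 6.076 = 17.365 m, so total needed = 12.737 + 17.365 = 30.102 m > 24 m — it cannot stop.
Distance remaining when braking begins: 24 − 12.737 = 11.263 m.
v² = v₀² − 2a·d = 105.510 − 2 × 3.038 × 11.263 = 37.076 m²/s².
v = √37.076 = 6.089 m/s.

No — it strikes the obstacle at 6.1 m/s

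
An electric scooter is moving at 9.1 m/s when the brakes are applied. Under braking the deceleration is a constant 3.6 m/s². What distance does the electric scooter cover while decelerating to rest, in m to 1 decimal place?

Braking distance = v²/(2a) = 9.1000² / (2 × 3.600) = 82.810 / 7.200 = 11.501 m.

Braking distance ≈ 11.5 m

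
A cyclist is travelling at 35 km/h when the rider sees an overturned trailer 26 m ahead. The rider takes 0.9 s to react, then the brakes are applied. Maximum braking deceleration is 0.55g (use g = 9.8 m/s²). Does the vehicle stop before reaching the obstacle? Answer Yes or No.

Yes

35 km/h ÷ 3.6 = 9.7222 m/s.
a = 0.55 × 9.8 = 5.390 m/s².
Reaction distance = 9.7222 × 0.9 = 8.750 m.
Braking distance = v²/(2a) = 94.521 / 10.780 = 8.768 m.
Total stopping distance = 8.750 + 8.768 = 17.518 m, vs 26 m available — it stops with 26 − 17.518 = 8.482 m to spare.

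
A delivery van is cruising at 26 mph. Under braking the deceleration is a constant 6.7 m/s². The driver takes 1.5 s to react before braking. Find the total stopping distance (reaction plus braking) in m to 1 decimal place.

26 mph × 0.44704 = 11.6230 m/s.
Reaction distance = v·t_r = 11.6230 × 1.5 = 17.434 m.
Braking distance = v²/(2a) = 11.6230² / (2 × 6.700) = 135.094 / 13.400 = 10.082 m.
Total = 17.434 + 10.082 = 27.516 m.

Total stopping distance ≈ 27.5 m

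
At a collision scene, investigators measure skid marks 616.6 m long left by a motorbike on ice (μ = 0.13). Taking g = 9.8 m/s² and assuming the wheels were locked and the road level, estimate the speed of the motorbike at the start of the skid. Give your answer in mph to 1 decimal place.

Initial speed ≈ 88.7 mph

Deceleration a = μg = 0.13 × 9.8 = 1.274 m/s².
v = √(2a·d) = √(2 × 1.274 × 616.6) = √1571.097 = 39.6371 m/s.
= 39.6371 ÷ 0.44704 = 88.666 mph.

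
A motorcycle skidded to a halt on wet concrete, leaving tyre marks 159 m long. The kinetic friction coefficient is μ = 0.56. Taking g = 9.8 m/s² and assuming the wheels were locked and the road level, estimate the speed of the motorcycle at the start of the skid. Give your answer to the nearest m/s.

Deceleration a = μg = 0.56 × 9.8 = 5.488 m/s².
v = √(2a·d) = √(2 × 5.488 × 159) = √1745.184 = 41.7754 m/s.

Initial speed ≈ 42 m/s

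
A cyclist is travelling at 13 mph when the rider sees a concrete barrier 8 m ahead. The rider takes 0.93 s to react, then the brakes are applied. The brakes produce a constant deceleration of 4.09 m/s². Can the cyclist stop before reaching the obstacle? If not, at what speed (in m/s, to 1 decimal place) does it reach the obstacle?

No — it strikes the obstacle at 3.5 m/s

13 mph × 0.44704 = 5.8115 m/s.
Reaction distance = 5.8115 × 0.93 = 5.405 m.
Braking distance needed to stop: v²/(2a) = 33.774 / 8.180 = 4.129 m, so total needed = 5.405 + 4.129 = 9.534 m > 8 m — it cannot stop.
Distance remaining when braking begins: 8 − 5.405 = 2.595 m.
v² = v₀² − 2a·d = 33.774 − 2 × 4.090 × 2.595 = 12.547 m²/s².
v = √12.547 = 3.542 m/s.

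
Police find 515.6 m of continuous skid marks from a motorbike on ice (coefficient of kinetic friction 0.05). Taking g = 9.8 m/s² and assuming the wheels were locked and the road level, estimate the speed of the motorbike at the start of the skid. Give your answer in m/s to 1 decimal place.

Deceleration a = μg = 0.05 × 9.8 = 0.490 m/s².
v = √(2a·d) = √(2 × 0.490 × 515.6) = √505.288 = 22.4786 m/s.

Initial speed ≈ 22.5 m/s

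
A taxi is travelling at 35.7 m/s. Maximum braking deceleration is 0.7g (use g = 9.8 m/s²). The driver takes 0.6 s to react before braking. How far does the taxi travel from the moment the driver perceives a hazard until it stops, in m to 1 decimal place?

a = 0.7 × 9.8 = 6.860 m/s².
Reaction distance = v·t_r = 35.7000 × 0.6 = 21.420 m.
Braking distance = v²/(2a) = 35.7000² / (2 × 6.860) = 1274.490 / 13.720 = 92.893 m.
Total = 21.420 + 92.893 = 114.313 m.

Total stopping distance ≈ 114.3 m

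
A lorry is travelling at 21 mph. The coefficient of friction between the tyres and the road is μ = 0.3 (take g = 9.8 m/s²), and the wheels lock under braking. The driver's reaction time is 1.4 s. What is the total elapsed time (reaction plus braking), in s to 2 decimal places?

21 mph × 0.44704 = 9.3878 m/s.
a = μg = 0.3 × 9.8 = 2.940 m/s².
Braking time = v/a = 9.3878 / 2.940 = 3.193 s.
Total = 1.4 + 3.193 = 4.593 s.

Total time ≈ 4.59 s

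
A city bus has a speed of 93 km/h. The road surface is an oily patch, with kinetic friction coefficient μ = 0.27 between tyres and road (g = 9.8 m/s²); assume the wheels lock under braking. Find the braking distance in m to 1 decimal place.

Braking distance ≈ 126.1 m

93 km/h ÷ 3.6 = 25.8333 m/s.
a = μg = 0.27 × 9.8 = 2.646 m/s².
Braking distance = v²/(2a) = 25.8333² / (2 × 2.646) = 667.359 / 5.292 = 126.107 m.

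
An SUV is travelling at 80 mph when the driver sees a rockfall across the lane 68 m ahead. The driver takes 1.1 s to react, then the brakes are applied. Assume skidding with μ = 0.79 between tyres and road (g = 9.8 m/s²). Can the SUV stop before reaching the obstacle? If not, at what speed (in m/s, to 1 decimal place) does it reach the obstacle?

No — it strikes the obstacle at 28.9 m/s

80 mph × 0.44704 = 35.7632 m/s.
a = μg = 0.79 × 9.8 = 7.742 m/s².
Reaction distance = 35.7632 × 1.1 = 39.340 m.
Braking distance needed to stop: v²/(2a) = 1279.006 / 15.484 = 82.602 m, so total needed = 39.340 + 82.602 = 121.942 m > 68 m — it cannot stop.
Distance remaining when braking begins: 68 − 39.340 = 28.660 m.
v² = v₀² − 2a·d = 1279.006 − 2 × 7.742 × 28.660 = 835.235 m²/s².
v = √835.235 = 28.900 m/s.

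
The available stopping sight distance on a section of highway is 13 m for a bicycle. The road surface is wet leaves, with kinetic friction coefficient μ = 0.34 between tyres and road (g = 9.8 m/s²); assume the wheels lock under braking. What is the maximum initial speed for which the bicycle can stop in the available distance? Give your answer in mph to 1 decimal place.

Maximum speed ≈ 20.8 mph

a = μg = 0.34 × 9.8 = 3.332 m/s².
v²/(2a) = d ⇒ v = √(2 × 3.332 × 13) = √86.63 = 9.3075 m/s.
9.3075 m/s ÷ 0.44704 = 20.820 mph.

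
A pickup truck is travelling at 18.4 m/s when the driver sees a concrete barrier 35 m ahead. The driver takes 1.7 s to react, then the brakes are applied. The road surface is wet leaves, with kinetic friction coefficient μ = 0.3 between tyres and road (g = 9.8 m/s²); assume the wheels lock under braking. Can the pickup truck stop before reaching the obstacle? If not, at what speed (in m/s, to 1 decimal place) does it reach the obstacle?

No — it strikes the obstacle at 17.8 m/s

a = μg = 0.3 × 9.8 = 2.940 m/s².
Reaction distance = 18.4000 × 1.7 = 31.280 m.
Braking distance needed to stop: v²/(2a) = 338.560 / 5.880 = 57.578 m, so total needed = 31.280 + 57.578 = 88.858 m > 35 m — it cannot stop.
Distance remaining when braking begins: 35 − 31.280 = 3.720 m.
v² = v₀² − 2a·d = 338.560 − 2 × 2.940 × 3.720 = 316.686 m²/s².
v = √316.686 = 17.796 m/s.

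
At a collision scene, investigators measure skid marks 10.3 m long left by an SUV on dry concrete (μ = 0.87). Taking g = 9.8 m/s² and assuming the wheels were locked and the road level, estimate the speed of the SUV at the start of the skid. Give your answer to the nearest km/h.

Deceleration a = μg = 0.87 × 9.8 = 8.526 m/s².
v = √(2a·d) = √(2 × 8.526 × 10.3) = √175.636 = 13.2528 m/s.
= 13.2528 × 3.6 = 47.710 km/h.

Initial speed ≈ 48 km/h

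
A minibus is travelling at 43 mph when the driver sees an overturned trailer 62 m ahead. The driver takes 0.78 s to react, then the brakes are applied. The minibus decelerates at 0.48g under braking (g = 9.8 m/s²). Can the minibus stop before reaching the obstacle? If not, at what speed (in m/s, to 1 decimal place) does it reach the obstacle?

43 mph × 0.44704 = 19.2227 m/s.
a = 0.48 × 9.8 = 4.704 m/s².
Reaction distance = 19.2227 × 0.78 = 14.994 m.
Braking distance = v²/(2a) = 369.512 / 9.408 = 39.276 m.
Total stopping distance = 14.994 + 39.276 = 54.270 m, vs 62 m available — it stops with 62 − 54.270 = 7.730 m to spare.

Yes — it stops about 7.7 m short of the obstacle, so it never reaches it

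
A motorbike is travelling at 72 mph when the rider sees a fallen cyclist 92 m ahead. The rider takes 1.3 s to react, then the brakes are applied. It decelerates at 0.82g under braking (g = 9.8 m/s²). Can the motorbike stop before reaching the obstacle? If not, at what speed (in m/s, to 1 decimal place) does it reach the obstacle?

72 mph × 0.44704 = 32.1869 m/s.
a = 0.82 × 9.8 = 8.036 m/s².
Reaction distance = 32.1869 × 1.3 = 41.843 m.
Braking distance needed to stop: v²/(2a) = 1035.997 / 16.072 = 64.460 m, so total needed = 41.843 + 64.460 = 106.303 m > 92 m — it cannot stop.
Distance remaining when braking begins: 92 − 41.843 = 50.157 m.
v² = v₀² − 2a·d = 1035.997 − 2 × 8.036 × 50.157 = 229.874 m²/s².
v = √229.874 = 15.162 m/s.

No — it strikes the obstacle at 15.2 m/s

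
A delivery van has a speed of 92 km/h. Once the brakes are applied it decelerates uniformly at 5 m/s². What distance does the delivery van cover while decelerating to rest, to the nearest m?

92 km/h ÷ 3.6 = 25.5556 m/s.
Braking distance = v²/(2a) = 25.5556² / (2 × 5.000) = 653.089 / 10.000 = 65.309 m.

Braking distance ≈ 65 m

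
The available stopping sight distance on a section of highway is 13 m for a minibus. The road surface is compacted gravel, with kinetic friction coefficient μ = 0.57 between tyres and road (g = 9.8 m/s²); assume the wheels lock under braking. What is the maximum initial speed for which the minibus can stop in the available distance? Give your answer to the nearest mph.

Maximum speed ≈ 27 mph

a = μg = 0.57 × 9.8 = 5.586 m/s².
v²/(2a) = d ⇒ v = √(2 × 5.586 × 13) = √145.24 = 12.0516 m/s.
12.0516 m/s ÷ 0.44704 = 26.959 mph.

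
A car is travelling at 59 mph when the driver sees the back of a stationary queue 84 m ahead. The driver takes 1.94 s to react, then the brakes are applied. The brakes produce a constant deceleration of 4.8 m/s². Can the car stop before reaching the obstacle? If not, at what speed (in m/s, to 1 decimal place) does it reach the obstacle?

No — it strikes the obstacle at 19.5 m/s

59 mph × 0.44704 = 26.3754 m/s.
Reaction distance = 26.3754 × 1.94 = 51.168 m.
Braking distance needed to stop: v²/(2a) = 695.662 / 9.600 = 72.465 m, so total needed = 51.168 + 72.465 = 123.633 m > 84 m — it cannot stop.
Distance remaining when braking begins: 84 − 51.168 = 32.832 m.
v² = v₀² − 2a·d = 695.662 − 2 × 4.800 × 32.832 = 380.475 m²/s².
v = √380.475 = 19.506 m/s.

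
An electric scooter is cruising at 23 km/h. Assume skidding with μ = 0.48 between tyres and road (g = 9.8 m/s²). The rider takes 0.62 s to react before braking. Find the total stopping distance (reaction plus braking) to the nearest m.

Total stopping distance ≈ 8 m

23 km/h ÷ 3.6 = 6.3889 m/s.
a = μg = 0.48 × 9.8 = 4.704 m/s².
Reaction distance = v·t_r = 6.3889 × 0.62 = 3.961 m.
Braking distance = v²/(2a) = 6.3889² / (2 × 4.704) = 40.818 / 9.408 = 4.339 m.
Total = 3.961 + 4.339 = 8.300 m.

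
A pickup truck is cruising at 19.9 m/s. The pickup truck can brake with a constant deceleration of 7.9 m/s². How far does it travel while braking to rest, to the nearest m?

Braking distance = v²/(2a) = 19.9000² / (2 × 7.900) = 396.010 / 15.800 = 25.064 m.

Braking distance ≈ 25 m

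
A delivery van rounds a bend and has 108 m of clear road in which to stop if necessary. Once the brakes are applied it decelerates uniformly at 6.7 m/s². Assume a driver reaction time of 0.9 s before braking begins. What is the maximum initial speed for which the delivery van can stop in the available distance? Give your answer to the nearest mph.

Stopping distance: v·t_r + v²/(2a) = 108 with t_r = 0.9 s and a = 6.700 m/s².
So v² + 12.060 v − 1447.20 = 0.
Positive root: v = −a·t_r + √((a·t_r)² + 2a·d) = −6.030 + √(36.361 + 1447.20) = 32.4870 m/s.
32.4870 m/s ÷ 0.44704 = 72.671 mph.

Maximum speed ≈ 73 mph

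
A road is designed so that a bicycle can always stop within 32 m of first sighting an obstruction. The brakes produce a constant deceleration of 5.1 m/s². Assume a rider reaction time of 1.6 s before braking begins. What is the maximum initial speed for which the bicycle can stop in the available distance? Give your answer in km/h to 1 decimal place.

Stopping distance: v·t_r + v²/(2a) = 32 with t_r = 1.6 s and a = 5.100 m/s².
So v² + 16.320 v − 326.40 = 0.
Positive root: v = −a·t_r + √((a·t_r)² + 2a·d) = −8.160 + √(66.586 + 326.40) = 11.6639 m/s.
11.6639 m/s × 3.6 = 41.990 km/h.

Maximum speed ≈ 42.0 km/h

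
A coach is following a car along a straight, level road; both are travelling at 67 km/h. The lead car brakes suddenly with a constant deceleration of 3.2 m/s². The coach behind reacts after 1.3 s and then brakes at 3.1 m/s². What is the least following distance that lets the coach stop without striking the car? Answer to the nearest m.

67 km/h ÷ 3.6 = 18.6111 m/s.
Leader travels v²/(2a_L) = 346.373 / 6.400 = 54.121 m before stopping.
Follower covers v·t_r = 18.6111 × 1.3 = 24.194 m while reacting, then v²/(2a_F) = 346.373 / 6.200 = 55.867 m while braking, for a total of 24.194 + 55.867 = 80.061 m.
Since a_F ≤ a_L and the follower starts braking later, the follower is never slower than the leader, so the closest approach is when both have stopped.
Minimum gap = 80.061 − 54.121 = 25.940 m.

Minimum gap ≈ 26 m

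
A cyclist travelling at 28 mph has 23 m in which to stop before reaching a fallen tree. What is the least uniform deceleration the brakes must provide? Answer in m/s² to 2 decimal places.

Required deceleration ≈ 3.41 m/s²

28 mph × 0.44704 = 12.5171 m/s.
v² = 2a·d ⇒ a = v²/(2d) = 12.5171² / (2 × 23.000) = 156.678 / 46.000 = 3.4060 m/s².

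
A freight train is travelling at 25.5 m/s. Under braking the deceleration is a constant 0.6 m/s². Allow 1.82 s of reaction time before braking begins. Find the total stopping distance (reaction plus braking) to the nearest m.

Total stopping distance ≈ 588 m

Reaction distance = v·t_r = 25.5000 × 1.82 = 46.410 m.
Braking distance = v²/(2a) = 25.5000² / (2 × 0.600) = 650.250 / 1.200 = 541.875 m.
Total = 46.410 + 541.875 = 588.285 m.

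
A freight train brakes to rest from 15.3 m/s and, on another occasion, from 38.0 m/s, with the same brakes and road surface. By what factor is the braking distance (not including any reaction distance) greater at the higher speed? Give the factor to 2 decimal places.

Factor ≈ 6.17

Braking distance d = v²/(2a), so with a fixed, d ∝ v².
Factor = (38.0/15.3)² = 2.4837² = 6.1688.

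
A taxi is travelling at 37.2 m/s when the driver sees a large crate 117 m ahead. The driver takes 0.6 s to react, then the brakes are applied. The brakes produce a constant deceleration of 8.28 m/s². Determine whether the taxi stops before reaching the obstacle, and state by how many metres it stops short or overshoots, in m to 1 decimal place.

Yes — it stops 11.1 m short of the obstacle

Reaction distance = 37.2000 × 0.6 = 22.320 m.
Braking distance = v²/(2a) = 1383.840 / 16.560 = 83.565 m.
Total stopping distance = 22.320 + 83.565 = 105.885 m, vs 117 m available — it stops with 117 − 105.885 = 11.115 m to spare.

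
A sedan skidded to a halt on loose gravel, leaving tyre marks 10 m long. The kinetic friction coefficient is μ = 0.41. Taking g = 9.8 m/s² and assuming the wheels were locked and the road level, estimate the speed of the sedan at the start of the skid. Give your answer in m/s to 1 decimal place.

Deceleration a = μg = 0.41 × 9.8 = 4.018 m/s².
v = √(2a·d) = √(2 × 4.018 × 10) = √80.360 = 8.9644 m/s.

Initial speed ≈ 9.0 m/s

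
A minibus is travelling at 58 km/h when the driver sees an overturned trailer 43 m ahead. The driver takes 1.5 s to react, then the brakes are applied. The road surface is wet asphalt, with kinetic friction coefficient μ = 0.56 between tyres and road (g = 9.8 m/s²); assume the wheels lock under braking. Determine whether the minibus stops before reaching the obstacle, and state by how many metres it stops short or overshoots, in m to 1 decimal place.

No — it overshoots by 4.8 m

58 km/h ÷ 3.6 = 16.1111 m/s.
a = μg = 0.56 × 9.8 = 5.488 m/s².
Reaction distance = 16.1111 × 1.5 = 24.167 m.
Braking distance = v²/(2a) = 259.568 / 10.976 = 23.649 m.
Total stopping distance = 24.167 + 23.649 = 47.816 m, vs 43 m available — it cannot stop in time and overshoots by 47.816 − 43 = 4.816 m.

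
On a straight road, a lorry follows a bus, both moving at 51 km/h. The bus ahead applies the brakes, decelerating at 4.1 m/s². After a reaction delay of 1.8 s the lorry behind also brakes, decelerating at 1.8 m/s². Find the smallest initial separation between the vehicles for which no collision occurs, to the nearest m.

Minimum gap ≈ 57 m

51 km/h ÷ 3.6 = 14.1667 m/s.
Leader travels v²/(2a_L) = 200.695 / 8.200 = 24.475 m before stopping.
Follower covers v·t_r = 14.1667 × 1.8 = 25.500 m while reacting, then v²/(2a_F) = 200.695 / 3.600 = 55.749 m while braking, for a total of 25.500 + 55.749 = 81.249 m.
Since a_F ≤ a_L and the follower starts braking later, the follower is never slower than the leader, so the closest approach is when both have stopped.
Minimum gap = 81.249 − 24.475 = 56.774 m.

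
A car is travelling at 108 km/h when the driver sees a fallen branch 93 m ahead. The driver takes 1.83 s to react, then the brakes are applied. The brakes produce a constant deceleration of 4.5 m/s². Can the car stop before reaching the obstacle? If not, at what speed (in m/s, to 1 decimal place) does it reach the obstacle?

No — it strikes the obstacle at 23.6 m/s

108 km/h ÷ 3.6 = 30.0000 m/s.
Reaction distance = 30.0000 × 1.83 = 54.900 m.
Braking distance needed to stop: v²/(2a) = 900.000 / 9.000 = 100.000 m, so total needed = 54.900 + 100.000 = 154.900 m > 93 m — it cannot stop.
Distance remaining when braking begins: 93 − 54.900 = 38.100 m.
v² = v₀² − 2a·d = 900.000 − 2 × 4.500 × 38.100 = 557.100 m²/s².
v = √557.100 = 23.603 m/s.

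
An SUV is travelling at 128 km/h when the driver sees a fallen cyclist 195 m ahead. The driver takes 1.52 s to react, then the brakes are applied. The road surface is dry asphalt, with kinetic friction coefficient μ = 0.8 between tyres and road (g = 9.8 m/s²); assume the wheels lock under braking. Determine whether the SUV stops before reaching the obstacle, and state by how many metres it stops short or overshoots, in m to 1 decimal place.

128 km/h ÷ 3.6 = 35.5556 m/s.
a = μg = 0.8 × 9.8 = 7.840 m/s².
Reaction distance = 35.5556 × 1.52 = 54.045 m.
Braking distance = v²/(2a) = 1264.201 / 15.680 = 80.625 m.
Total stopping distance = 54.045 + 80.625 = 134.670 m, vs 195 m available — it stops with 195 − 134.670 = 60.330 m to spare.

Yes — it stops 60.3 m short of the obstacle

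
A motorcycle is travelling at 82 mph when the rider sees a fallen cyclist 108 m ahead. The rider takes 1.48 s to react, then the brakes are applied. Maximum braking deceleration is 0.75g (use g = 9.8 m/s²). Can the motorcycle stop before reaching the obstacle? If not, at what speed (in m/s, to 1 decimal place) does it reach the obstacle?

No — it strikes the obstacle at 23.5 m/s

82 mph × 0.44704 = 36.6573 m/s.
a = 0.75 × 9.8 = 7.350 m/s².
Reaction distance = 36.6573 × 1.48 = 54.253 m.
Braking distance needed to stop: v²/(2a) = 1343.758 / 14.700 = 91.412 m, so total needed = 54.253 + 91.412 = 145.665 m > 108 m — it cannot stop.
Distance remaining when braking begins: 108 − 54.253 = 53.747 m.
v² = v₀² − 2a·d = 1343.758 − 2 × 7.350 × 53.747 = 553.677 m²/s².
v = √553.677 = 23.530 m/s.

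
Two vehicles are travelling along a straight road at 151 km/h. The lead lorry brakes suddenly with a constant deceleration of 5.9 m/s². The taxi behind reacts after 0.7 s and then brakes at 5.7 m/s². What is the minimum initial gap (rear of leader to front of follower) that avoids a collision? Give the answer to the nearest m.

151 km/h ÷ 3.6 = 41.9444 m/s.
Leader travels v²/(2a_L) = 1759.333 / 11.800 = 149.096 m before stopping.
Follower covers v·t_r = 41.9444 × 0.7 = 29.361 m while reacting, then v²/(2a_F) = 1759.333 / 11.400 = 154.327 m while braking, for a total of 29.361 + 154.327 = 183.688 m.
Since a_F ≤ a_L and the follower starts braking later, the follower is never slower than the leader, so the closest approach is when both have stopped.
Minimum gap = 183.688 − 149.096 = 34.592 m.

Minimum gap ≈ 35 m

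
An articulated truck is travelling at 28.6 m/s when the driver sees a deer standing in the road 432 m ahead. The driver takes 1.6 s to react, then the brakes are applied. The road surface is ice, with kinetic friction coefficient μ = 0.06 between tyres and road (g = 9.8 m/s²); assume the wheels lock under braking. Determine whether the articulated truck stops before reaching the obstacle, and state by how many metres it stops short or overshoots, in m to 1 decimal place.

No — it overshoots by 309.3 m

a = μg = 0.06 × 9.8 = 0.588 m/s².
Reaction distance = 28.6000 × 1.6 = 45.760 m.
Braking distance = v²/(2a) = 817.960 / 1.176 = 695.544 m.
Total stopping distance = 45.760 + 695.544 = 741.304 m, vs 432 m available — it cannot stop in time and overshoots by 741.304 − 432 = 309.304 m.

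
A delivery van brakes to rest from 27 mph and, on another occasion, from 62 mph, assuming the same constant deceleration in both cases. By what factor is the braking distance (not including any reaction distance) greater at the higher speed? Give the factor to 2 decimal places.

Factor ≈ 5.27

Braking distance d = v²/(2a), so with a fixed, d ∝ v².
Factor = (62/27)² = 2.2963² = 5.2730.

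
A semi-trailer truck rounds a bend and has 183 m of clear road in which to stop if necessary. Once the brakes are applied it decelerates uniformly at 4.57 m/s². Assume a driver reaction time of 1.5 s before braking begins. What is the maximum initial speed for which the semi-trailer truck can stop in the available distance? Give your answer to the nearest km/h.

Stopping distance: v·t_r + v²/(2a) = 183 with t_r = 1.5 s and a = 4.570 m/s².
So v² + 13.710 v − 1672.62 = 0.
Positive root: v = −a·t_r + √((a·t_r)² + 2a·d) = −6.855 + √(46.991 + 1672.62) = 34.6132 m/s.
34.6132 m/s × 3.6 = 124.608 km/h.

Maximum speed ≈ 125 km/h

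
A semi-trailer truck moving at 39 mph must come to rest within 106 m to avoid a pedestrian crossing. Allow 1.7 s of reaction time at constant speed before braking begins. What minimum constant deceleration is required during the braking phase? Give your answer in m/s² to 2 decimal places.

39 mph × 0.44704 = 17.4346 m/s.
Distance covered during reaction = 17.4346 × 1.7 = 29.639 m.
Distance available for braking: 106 − 29.639 = 76.361 m.
v² = 2a·d ⇒ a = v²/(2d) = 17.4346² / (2 × 76.361) = 303.965 / 152.722 = 1.9903 m/s².

Required deceleration ≈ 1.99 m/s²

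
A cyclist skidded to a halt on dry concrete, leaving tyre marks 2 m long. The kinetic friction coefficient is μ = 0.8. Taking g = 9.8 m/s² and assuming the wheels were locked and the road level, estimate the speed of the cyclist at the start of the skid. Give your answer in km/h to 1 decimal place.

Initial speed ≈ 20.2 km/h

Deceleration a = μg = 0.8 × 9.8 = 7.840 m/s².
v = √(2a·d) = √(2 × 7.840 × 2) = √31.360 = 5.6000 m/s.
= 5.6000 × 3.6 = 20.160 km/h.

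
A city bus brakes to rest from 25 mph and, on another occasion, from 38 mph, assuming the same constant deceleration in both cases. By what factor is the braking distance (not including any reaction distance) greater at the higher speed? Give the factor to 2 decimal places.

Factor ≈ 2.31

Braking distance d = v²/(2a), so with a fixed, d ∝ v².
Factor = (38/25)² = 1.5200² = 2.3104.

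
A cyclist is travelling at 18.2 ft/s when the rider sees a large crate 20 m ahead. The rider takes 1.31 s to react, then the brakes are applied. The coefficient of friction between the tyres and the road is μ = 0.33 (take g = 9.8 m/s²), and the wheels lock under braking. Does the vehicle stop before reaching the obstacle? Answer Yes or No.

18.2 ft/s × 0.3048 = 5.5474 m/s.
a = μg = 0.33 × 9.8 = 3.234 m/s².
Reaction distance = 5.5474 × 1.31 = 7.267 m.
Braking distance = v²/(2a) = 30.774 / 6.468 = 4.758 m.
Total stopping distance = 7.267 + 4.758 = 12.025 m, vs 20 m available — it stops with 20 − 12.025 = 7.975 m to spare.

Yes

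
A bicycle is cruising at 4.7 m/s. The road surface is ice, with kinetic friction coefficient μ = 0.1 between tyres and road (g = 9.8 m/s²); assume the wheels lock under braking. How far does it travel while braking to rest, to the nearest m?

Braking distance ≈ 11 m

a = μg = 0.1 × 9.8 = 0.980 m/s².
Braking distance = v²/(2a) = 4.7000² / (2 × 0.980) = 22.090 / 1.960 = 11.270 m.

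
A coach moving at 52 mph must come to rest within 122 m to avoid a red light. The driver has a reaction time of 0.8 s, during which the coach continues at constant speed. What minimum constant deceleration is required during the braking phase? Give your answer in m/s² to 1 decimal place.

52 mph × 0.44704 = 23.2461 m/s.
Distance covered during reaction = 23.2461 × 0.8 = 18.597 m.
Distance available for braking: 122 − 18.597 = 103.403 m.
v² = 2a·d ⇒ a = v²/(2d) = 23.2461² / (2 × 103.403) = 540.381 / 206.806 = 2.6130 m/s².

Required deceleration ≈ 2.6 m/s²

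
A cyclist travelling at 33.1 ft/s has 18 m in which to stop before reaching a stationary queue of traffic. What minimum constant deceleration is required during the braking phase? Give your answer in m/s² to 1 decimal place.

33.1 ft/s × 0.3048 = 10.0889 m/s.
v² = 2a·d ⇒ a = v²/(2d) = 10.0889² / (2 × 18.000) = 101.786 / 36.000 = 2.8274 m/s².

Required deceleration ≈ 2.8 m/s²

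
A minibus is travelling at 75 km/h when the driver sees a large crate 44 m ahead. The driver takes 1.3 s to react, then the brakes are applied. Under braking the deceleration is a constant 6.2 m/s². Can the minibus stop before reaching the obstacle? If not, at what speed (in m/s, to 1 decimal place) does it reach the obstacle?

No — it strikes the obstacle at 15.0 m/s

75 km/h ÷ 3.6 = 20.8333 m/s.
Reaction distance = 20.8333 × 1.3 = 27.083 m.
Braking distance needed to stop: v²/(2a) = 434.026 / 12.400 = 35.002 m, so total needed = 27.083 + 35.002 = 62.085 m > 44 m — it cannot stop.
Distance remaining when braking begins: 44 − 27.083 = 16.917 m.
v² = v₀² − 2a·d = 434.026 − 2 × 6.200 × 16.917 = 224.255 m²/s².
v = √224.255 = 14.975 m/s.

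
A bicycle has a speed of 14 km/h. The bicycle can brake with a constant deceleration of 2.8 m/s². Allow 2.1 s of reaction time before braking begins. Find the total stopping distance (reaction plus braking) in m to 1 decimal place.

14 km/h ÷ 3.6 = 3.8889 m/s.
Reaction distance = v·t_r = 3.8889 × 2.1 = 8.167 m.
Braking distance = v²/(2a) = 3.8889² / (2 × 2.800) = 15.124 / 5.600 = 2.701 m.
Total = 8.167 + 2.701 = 10.868 m.

Total stopping distance ≈ 10.9 m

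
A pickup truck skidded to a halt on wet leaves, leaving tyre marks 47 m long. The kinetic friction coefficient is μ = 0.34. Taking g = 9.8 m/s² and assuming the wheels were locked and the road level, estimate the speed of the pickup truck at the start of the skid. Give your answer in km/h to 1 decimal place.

Deceleration a = μg = 0.34 × 9.8 = 3.332 m/s².
v = √(2a·d) = √(2 × 3.332 × 47) = √313.208 = 17.6977 m/s.
= 17.6977 × 3.6 = 63.712 km/h.

Initial speed ≈ 63.7 km/h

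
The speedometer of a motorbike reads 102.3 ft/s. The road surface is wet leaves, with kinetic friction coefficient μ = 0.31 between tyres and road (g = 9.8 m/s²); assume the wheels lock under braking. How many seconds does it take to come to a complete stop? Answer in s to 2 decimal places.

Braking time ≈ 10.26 s

102.3 ft/s × 0.3048 = 31.1810 m/s.
a = μg = 0.31 × 9.8 = 3.038 m/s².
Braking time = v/a = 31.1810 / 3.038 = 10.264 s.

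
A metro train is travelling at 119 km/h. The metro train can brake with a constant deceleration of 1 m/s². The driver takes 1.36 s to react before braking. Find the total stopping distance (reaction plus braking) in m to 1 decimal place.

Total stopping distance ≈ 591.3 m

119 km/h ÷ 3.6 = 33.0556 m/s.
Reaction distance = v·t_r = 33.0556 × 1.36 = 44.956 m.
Braking distance = v²/(2a) = 33.0556² / (2 × 1.000) = 1092.673 / 2.000 = 546.337 m.
Total = 44.956 + 546.337 = 591.293 m.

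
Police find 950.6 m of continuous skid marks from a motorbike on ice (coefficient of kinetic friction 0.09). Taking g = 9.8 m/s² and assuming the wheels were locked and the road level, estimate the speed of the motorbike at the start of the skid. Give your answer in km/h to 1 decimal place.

Initial speed ≈ 147.4 km/h

Deceleration a = μg = 0.09 × 9.8 = 0.882 m/s².
v = √(2a·d) = √(2 × 0.882 × 950.6) = √1676.858 = 40.9495 m/s.
= 40.9495 × 3.6 = 147.418 km/h.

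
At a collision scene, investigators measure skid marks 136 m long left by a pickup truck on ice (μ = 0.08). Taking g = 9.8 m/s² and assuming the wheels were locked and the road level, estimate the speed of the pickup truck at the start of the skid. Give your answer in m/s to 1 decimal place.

Initial speed ≈ 14.6 m/s

Deceleration a = μg = 0.08 × 9.8 = 0.784 m/s².
v = √(2a·d) = √(2 × 0.784 × 136) = √213.248 = 14.6030 m/s.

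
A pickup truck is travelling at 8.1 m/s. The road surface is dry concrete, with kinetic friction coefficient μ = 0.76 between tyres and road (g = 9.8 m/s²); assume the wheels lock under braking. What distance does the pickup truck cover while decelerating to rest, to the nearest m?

Braking distance ≈ 4 m

a = μg = 0.76 × 9.8 = 7.448 m/s².
Braking distance = v²/(2a) = 8.1000² / (2 × 7.448) = 65.610 / 14.896 = 4.405 m.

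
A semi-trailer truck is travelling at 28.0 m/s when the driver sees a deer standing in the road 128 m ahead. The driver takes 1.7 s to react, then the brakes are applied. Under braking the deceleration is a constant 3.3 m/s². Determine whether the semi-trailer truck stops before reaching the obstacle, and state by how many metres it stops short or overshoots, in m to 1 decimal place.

Reaction distance = 28.0000 × 1.7 = 47.600 m.
Braking distance = v²/(2a) = 784.000 / 6.600 = 118.788 m.
Total stopping distance = 47.600 + 118.788 = 166.388 m, vs 128 m available — it cannot stop in time and overshoots by 166.388 − 128 = 38.388 m.

No — it overshoots by 38.4 m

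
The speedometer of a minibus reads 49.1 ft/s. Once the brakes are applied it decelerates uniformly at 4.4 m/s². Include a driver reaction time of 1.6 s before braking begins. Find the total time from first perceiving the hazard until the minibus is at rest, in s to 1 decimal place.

Total time ≈ 5.0 s

49.1 ft/s × 0.3048 = 14.9657 m/s.
Braking time = v/a = 14.9657 / 4.400 = 3.401 s.
Total = 1.6 + 3.401 = 5.001 s.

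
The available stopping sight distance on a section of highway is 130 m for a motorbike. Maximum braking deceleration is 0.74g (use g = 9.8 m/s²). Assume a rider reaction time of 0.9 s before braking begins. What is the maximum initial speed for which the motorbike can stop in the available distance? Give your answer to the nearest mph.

Maximum speed ≈ 84 mph

a = 0.74 × 9.8 = 7.252 m/s².
Stopping distance: v·t_r + v²/(2a) = 130 with t_r = 0.9 s and a = 7.252 m/s².
So v² + 13.054 v − 1885.52 = 0.
Positive root: v = −a·t_r + √((a·t_r)² + 2a·d) = −6.527 + √(42.602 + 1885.52) = 37.3834 m/s.
37.3834 m/s ÷ 0.44704 = 83.624 mph.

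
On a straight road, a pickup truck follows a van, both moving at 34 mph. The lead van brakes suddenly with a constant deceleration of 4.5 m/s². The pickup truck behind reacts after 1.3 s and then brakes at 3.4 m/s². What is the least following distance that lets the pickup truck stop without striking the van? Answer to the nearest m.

Minimum gap ≈ 28 m

34 mph × 0.44704 = 15.1994 m/s.
Leader travels v²/(2a_L) = 231.022 / 9.000 = 25.669 m before stopping.
Follower covers v·t_r = 15.1994 × 1.3 = 19.759 m while reacting, then v²/(2a_F) = 231.022 / 6.800 = 33.974 m while braking, for a total of 19.759 + 33.974 = 53.733 m.
Since a_F ≤ a_L and the follower starts braking later, the follower is never slower than the leader, so the closest approach is when both have stopped.
Minimum gap = 53.733 − 25.669 = 28.064 m.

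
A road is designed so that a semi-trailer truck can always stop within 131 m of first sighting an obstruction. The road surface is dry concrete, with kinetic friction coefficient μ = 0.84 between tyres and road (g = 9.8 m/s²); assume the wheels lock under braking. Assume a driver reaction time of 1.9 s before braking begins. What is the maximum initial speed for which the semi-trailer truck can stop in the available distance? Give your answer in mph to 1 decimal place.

a = μg = 0.84 × 9.8 = 8.232 m/s².
Stopping distance: v·t_r + v²/(2a) = 131 with t_r = 1.9 s and a = 8.232 m/s².
So v² + 31.282 v − 2156.78 = 0.
Positive root: v = −a·t_r + √((a·t_r)² + 2a·d) = −15.641 + √(244.641 + 2156.78) = 33.3633 m/s.
33.3633 m/s ÷ 0.44704 = 74.632 mph.

Maximum speed ≈ 74.6 mph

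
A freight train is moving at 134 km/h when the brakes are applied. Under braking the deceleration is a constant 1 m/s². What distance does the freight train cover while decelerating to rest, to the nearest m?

Braking distance ≈ 693 m

134 km/h ÷ 3.6 = 37.2222 m/s.
Braking distance = v²/(2a) = 37.2222² / (2 × 1.000) = 1385.492 / 2.000 = 692.746 m.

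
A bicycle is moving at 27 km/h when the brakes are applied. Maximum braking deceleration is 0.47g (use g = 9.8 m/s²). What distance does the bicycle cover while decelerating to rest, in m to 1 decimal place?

27 km/h ÷ 3.6 = 7.5000 m/s.
a = 0.47 × 9.8 = 4.606 m/s².
Braking distance = v²/(2a) = 7.5000² / (2 × 4.606) = 56.250 / 9.212 = 6.106 m.

Braking distance ≈ 6.1 m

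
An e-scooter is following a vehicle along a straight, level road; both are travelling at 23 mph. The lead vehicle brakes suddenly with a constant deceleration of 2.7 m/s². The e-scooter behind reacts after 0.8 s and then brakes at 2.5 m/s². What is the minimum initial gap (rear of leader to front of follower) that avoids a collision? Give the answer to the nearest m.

23 mph × 0.44704 = 10.2819 m/s.
Leader travels v²/(2a_L) = 105.717 / 5.400 = 19.577 m before stopping.
Follower covers v·t_r = 10.2819 × 0.8 = 8.226 m while reacting, then v²/(2a_F) = 105.717 / 5.000 = 21.143 m while braking, for a total of 8.226 + 21.143 = 29.369 m.
Since a_F ≤ a_L and the follower starts braking later, the follower is never slower than the leader, so the closest approach is when both have stopped.
Minimum gap = 29.369 − 19.577 = 9.792 m.

Minimum gap ≈ 10 m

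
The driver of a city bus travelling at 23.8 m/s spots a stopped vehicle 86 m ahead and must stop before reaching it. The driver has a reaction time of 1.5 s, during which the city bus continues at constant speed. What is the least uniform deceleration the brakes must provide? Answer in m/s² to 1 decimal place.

Required deceleration ≈ 5.6 m/s²

Distance covered during reaction = 23.8000 × 1.5 = 35.700 m.
Distance available for braking: 86 − 35.700 = 50.300 m.
v² = 2a·d ⇒ a = v²/(2d) = 23.8000² / (2 × 50.300) = 566.440 / 100.600 = 5.6306 m/s².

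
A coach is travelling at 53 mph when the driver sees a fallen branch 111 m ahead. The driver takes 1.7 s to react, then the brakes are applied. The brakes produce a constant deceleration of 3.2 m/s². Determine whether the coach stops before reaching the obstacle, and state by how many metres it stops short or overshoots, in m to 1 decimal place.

No — it overshoots by 17.0 m

53 mph × 0.44704 = 23.6931 m/s.
Reaction distance = 23.6931 × 1.7 = 40.278 m.
Braking distance = v²/(2a) = 561.363 / 6.400 = 87.713 m.
Total stopping distance = 40.278 + 87.713 = 127.991 m, vs 111 m available — it cannot stop in time and overshoots by 127.991 − 111 = 16.991 m.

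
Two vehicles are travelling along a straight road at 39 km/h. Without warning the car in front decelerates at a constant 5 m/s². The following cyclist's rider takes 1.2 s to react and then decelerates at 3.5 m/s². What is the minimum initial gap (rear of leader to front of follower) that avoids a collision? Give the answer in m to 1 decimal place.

39 km/h ÷ 3.6 = 10.8333 m/s.
Leader travels v²/(2a_L) = 117.360 / 10.000 = 11.736 m before stopping.
Follower covers v·t_r = 10.8333 × 1.2 = 13.000 m while reacting, then v²/(2a_F) = 117.360 / 7.000 = 16.766 m while braking, for a total of 13.000 + 16.766 = 29.766 m.
Since a_F ≤ a_L and the follower starts braking later, the follower is never slower than the leader, so the closest approach is when both have stopped.
Minimum gap = 29.766 − 11.736 = 18.030 m.

Minimum gap ≈ 18.0 m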